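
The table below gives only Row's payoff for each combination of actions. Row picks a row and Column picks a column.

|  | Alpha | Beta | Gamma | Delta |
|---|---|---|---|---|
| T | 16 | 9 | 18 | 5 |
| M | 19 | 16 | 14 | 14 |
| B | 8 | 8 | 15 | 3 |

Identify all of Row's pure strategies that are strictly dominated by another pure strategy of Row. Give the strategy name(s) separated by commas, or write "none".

B

Nothing dominates T: M at Gamma (18>14); B at Alpha (16>8).
Nothing dominates M: T at Alpha (19>16); B at Alpha (19>8).
B is strictly dominated by T (Alpha: 16>8, Beta: 9>8, Gamma: 18>15, Delta: 5>3).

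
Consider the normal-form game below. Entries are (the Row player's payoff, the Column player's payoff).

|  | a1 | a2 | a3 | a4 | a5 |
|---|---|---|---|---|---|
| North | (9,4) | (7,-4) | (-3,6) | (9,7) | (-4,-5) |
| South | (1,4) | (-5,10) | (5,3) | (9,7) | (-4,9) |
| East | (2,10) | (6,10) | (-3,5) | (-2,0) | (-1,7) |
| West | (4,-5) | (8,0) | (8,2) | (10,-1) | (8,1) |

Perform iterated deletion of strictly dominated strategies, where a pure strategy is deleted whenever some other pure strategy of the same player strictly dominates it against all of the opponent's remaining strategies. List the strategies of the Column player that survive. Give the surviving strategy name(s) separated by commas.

Row South is eliminated: West beats it against every remaining column (a1: 4>1, a2: 8>-5, a3: 8>5, a4: 10>9, a5: 8>-4).
Row East is eliminated: West beats it against every remaining column (a1: 4>2, a2: 8>6, a3: 8>-3, a4: 10>-2, a5: 8>-1).
Column a1 is eliminated: a3 beats it against every remaining row (North: 6>4, West: 2>-5).
The Row player's strategy North is strictly dominated by West (a2: 8>7, a3: 8>-3, a4: 10>9, a5: 8>-4) and is removed.
Column a2 is eliminated: a3 beats it against every remaining row (West: 2>0).
Column a4 is eliminated: a3 beats it against every remaining row (West: 2>-1).
The Column player's strategy a5 is strictly dominated by a3 (West: 2>1) and is removed.
Among the remaining strategies, none is strictly dominated by another pure strategy of the same player, so the elimination stops.
Surviving strategies — the Row player: {West}; the Column player: {a3}.

a3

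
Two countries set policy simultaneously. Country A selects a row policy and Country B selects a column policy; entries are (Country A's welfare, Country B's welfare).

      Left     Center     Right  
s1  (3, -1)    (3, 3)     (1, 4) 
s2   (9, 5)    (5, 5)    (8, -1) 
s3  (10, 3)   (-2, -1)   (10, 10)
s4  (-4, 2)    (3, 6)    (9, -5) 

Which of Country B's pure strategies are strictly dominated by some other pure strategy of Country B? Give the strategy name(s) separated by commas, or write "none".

Nothing dominates Left: Center at s2 (5=5); Right at s2 (5>-1).
Center is not dominated — it holds its own against Left at s1 (3>-1); Right at s2 (5>-1).
Nothing dominates Right: Left at s1 (4>-1); Center at s1 (4>3).

none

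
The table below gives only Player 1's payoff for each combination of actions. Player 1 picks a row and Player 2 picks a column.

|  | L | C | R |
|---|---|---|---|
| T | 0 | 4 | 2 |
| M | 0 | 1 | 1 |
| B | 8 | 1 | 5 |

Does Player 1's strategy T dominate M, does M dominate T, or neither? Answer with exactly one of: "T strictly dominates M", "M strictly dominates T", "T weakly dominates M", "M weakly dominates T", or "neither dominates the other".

Compare T to M across each choice by Player 2: L: 0=0, C: 4>1, R: 2>1.
T is at least as good everywhere and strictly better somewhere (tied only at L), so T weakly but not strictly dominates M.

T weakly dominates M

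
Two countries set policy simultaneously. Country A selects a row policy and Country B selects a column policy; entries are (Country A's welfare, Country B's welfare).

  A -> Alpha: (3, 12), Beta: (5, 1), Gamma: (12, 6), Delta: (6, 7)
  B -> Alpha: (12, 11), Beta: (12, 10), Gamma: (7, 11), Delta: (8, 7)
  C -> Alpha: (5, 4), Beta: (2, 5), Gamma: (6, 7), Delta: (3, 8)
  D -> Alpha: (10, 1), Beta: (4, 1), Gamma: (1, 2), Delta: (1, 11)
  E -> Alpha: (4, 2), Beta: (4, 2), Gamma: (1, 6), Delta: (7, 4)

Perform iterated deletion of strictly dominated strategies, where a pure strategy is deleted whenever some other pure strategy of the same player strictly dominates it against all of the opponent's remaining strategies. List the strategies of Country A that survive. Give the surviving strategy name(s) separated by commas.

Country A's strategy C is strictly dominated by B (Alpha: 12>5, Beta: 12>2, Gamma: 7>6, Delta: 8>3) and is removed.
For Country A, B strictly dominates D on the remaining columns (Alpha: 12>10, Beta: 12>4, Gamma: 7>1, Delta: 8>1); eliminate D.
Row E is eliminated: B beats it against every remaining column (Alpha: 12>4, Beta: 12>4, Gamma: 7>1, Delta: 8>7).
Country B's strategy Beta is strictly dominated by Alpha (A: 12>1, B: 11>10) and is removed.
Column Delta is eliminated: Alpha beats it against every remaining row (A: 12>7, B: 11>7).
Among the remaining strategies, none is strictly dominated by another pure strategy of the same player, so the elimination stops.
Surviving strategies — Country A: {A, B}; Country B: {Alpha, Gamma}.

A, B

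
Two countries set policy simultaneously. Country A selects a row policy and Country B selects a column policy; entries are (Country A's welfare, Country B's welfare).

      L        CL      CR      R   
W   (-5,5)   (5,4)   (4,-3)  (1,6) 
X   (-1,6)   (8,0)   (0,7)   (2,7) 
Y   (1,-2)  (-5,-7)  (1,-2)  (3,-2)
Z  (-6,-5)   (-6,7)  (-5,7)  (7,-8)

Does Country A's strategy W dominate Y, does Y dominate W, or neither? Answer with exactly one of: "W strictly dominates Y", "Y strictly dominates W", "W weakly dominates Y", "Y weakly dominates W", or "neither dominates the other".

W's payoffs vs Y's, by Country B's action — L: -5<1, CL: 5>-5, CR: 4>1, R: 1<3.
W does better at CL, CR but worse at L, R; neither strategy dominates the other.

neither dominates the other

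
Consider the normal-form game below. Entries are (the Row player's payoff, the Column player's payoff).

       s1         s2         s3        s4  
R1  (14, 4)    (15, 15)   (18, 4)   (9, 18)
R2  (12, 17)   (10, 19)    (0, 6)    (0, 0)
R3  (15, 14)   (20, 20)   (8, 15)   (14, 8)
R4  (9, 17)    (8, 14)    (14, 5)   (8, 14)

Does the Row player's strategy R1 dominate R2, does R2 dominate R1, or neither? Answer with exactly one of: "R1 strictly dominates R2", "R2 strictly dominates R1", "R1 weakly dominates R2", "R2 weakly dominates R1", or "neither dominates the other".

R1 strictly dominates R2

R1's payoffs vs R2's, by the Column player's action — s1: 14>12, s2: 15>10, s3: 18>0, s4: 9>0.
R1 gives a strictly higher payoff against each choice by the Column player, so R1 strictly dominates R2.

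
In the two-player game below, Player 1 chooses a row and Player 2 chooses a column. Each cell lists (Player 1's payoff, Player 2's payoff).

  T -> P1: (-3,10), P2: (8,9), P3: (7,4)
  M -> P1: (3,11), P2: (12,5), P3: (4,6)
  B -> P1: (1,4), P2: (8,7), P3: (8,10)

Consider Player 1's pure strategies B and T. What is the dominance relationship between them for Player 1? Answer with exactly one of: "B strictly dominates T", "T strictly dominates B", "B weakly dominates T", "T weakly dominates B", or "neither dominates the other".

Compare B to T across each opponent action: P1: 1>-3, P2: 8=8, P3: 8>7.
B is at least as good everywhere and strictly better somewhere (tied only at P2), so B weakly but not strictly dominates T.

B weakly dominates T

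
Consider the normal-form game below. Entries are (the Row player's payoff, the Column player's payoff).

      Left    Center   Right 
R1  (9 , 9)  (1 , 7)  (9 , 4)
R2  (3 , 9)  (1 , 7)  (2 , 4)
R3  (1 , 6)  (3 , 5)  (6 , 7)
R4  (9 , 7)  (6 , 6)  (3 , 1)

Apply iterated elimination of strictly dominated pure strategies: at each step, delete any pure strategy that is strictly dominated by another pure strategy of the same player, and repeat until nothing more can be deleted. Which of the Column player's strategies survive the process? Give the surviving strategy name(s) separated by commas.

Left

Row R2 is eliminated: R4 beats it against every remaining column (Left: 9>3, Center: 6>1, Right: 3>2).
Column Center is eliminated: Left beats it against every remaining row (R1: 9>7, R3: 6>5, R4: 7>6).
The Row player's strategy R3 is strictly dominated by R1 (Left: 9>1, Right: 9>6) and is removed.
The Column player's strategy Right is strictly dominated by Left (R1: 9>4, R4: 7>1) and is removed.
Among the remaining strategies, none is strictly dominated by another pure strategy of the same player, so the elimination stops.
Surviving strategies — the Row player: {R1, R4}; the Column player: {Left}.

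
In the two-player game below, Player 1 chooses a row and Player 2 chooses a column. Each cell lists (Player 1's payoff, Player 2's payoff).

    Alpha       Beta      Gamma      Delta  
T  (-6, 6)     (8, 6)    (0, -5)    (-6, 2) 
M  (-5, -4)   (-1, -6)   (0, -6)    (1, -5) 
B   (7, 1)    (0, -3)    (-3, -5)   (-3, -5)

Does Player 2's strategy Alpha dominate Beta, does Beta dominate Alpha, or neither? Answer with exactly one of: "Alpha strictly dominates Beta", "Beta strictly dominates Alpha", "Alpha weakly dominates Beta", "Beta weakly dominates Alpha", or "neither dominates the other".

Alpha weakly dominates Beta

Alpha's payoffs vs Beta's, by Player 1's action — T: 6=6, M: -4>-6, B: 1>-3.
Alpha is at least as good everywhere and strictly better somewhere (tied only at T), so Alpha weakly but not strictly dominates Beta.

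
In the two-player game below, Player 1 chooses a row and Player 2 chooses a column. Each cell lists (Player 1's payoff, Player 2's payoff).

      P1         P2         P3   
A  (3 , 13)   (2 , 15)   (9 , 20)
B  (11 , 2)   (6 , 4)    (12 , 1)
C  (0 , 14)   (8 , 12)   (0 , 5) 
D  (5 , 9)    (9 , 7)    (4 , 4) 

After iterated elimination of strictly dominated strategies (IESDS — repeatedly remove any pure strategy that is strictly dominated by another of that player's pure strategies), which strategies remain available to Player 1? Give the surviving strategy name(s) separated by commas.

B, D

For Player 1, B strictly dominates A on the remaining columns (P1: 11>3, P2: 6>2, P3: 12>9); eliminate A.
Player 1's strategy C is strictly dominated by D (P1: 5>0, P2: 9>8, P3: 4>0) and is removed.
Player 2's strategy P3 is strictly dominated by P1 (B: 2>1, D: 9>4) and is removed.
Among the remaining strategies, none is strictly dominated by another pure strategy of the same player, so the elimination stops.
Surviving strategies — Player 1: {B, D}; Player 2: {P1, P2}.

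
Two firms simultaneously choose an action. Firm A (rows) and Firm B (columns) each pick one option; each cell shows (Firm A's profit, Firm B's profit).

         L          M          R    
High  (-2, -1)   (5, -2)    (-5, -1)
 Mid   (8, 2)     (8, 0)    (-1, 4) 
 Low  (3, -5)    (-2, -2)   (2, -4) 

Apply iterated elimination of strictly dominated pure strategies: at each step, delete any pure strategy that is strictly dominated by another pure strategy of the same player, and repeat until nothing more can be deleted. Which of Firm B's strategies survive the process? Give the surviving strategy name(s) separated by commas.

For Firm A, Mid strictly dominates High on the remaining columns (L: 8>-2, M: 8>5, R: -1>-5); eliminate High.
Column L is eliminated: R beats it against every remaining row (Mid: 4>2, Low: -4>-5).
Among the remaining strategies, none is strictly dominated by another pure strategy of the same player, so the elimination stops.
Surviving strategies — Firm A: {Mid, Low}; Firm B: {M, R}.

M, R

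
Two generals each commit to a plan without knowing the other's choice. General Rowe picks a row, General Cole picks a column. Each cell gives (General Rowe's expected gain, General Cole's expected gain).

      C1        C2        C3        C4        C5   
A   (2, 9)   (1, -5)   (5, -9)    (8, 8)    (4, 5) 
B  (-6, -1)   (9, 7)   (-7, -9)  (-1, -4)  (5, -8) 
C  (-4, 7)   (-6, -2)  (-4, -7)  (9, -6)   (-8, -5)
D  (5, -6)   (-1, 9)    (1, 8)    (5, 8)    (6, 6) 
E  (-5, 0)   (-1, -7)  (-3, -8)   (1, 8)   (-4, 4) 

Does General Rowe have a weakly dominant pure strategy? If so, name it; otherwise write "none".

A fails to dominate B at C2 (1<9).
B fails to dominate A at C1 (-6<2).
C fails to dominate A at C1 (-4<2).
D fails to dominate A at C2 (-1<1).
E fails to dominate A at C1 (-5<2).
No single strategy dominates all the others.

none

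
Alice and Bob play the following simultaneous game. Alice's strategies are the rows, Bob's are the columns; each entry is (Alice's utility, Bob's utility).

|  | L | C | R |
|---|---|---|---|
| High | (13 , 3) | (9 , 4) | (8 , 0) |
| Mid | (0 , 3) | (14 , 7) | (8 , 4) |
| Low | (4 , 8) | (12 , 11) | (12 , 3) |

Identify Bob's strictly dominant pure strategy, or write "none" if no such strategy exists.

C vs L: High: 4>3, Mid: 7>3, Low: 11>8.
C vs R: High: 4>0, Mid: 7>4, Low: 11>3.
C strictly beats every other strategy against every opponent action, so it is strictly dominant.

C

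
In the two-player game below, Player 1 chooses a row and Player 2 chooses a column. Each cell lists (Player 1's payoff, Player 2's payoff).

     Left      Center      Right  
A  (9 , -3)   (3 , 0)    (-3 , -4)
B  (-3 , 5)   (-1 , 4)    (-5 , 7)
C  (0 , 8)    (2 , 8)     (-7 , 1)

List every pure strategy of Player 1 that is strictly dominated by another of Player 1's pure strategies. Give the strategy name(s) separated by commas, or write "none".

Nothing dominates A: B at Left (9>-3); C at Left (9>0).
B is strictly dominated by A (Left: 9>-3, Center: 3>-1, Right: -3>-5).
C: dominated, since A does at least as well everywhere (Left: 9>0, Center: 3>2, Right: -3>-7).

B, C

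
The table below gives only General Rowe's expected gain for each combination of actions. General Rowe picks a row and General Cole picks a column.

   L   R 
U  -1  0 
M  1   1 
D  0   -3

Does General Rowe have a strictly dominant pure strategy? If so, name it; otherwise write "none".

M vs U: L: 1>-1, R: 1>0.
M vs D: L: 1>0, R: 1>-3.
M strictly beats every other strategy against every opponent action, so it is strictly dominant.

M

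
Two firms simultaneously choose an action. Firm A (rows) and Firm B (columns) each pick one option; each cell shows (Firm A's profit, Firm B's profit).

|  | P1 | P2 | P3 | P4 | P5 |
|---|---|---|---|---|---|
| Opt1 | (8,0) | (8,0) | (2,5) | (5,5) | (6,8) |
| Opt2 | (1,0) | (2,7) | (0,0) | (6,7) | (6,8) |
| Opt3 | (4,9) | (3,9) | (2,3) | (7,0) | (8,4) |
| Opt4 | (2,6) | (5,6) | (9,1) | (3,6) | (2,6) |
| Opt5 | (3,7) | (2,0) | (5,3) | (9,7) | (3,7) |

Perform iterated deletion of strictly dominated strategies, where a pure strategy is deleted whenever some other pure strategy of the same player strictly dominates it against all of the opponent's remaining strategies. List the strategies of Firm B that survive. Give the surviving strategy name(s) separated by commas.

Row Opt2 is eliminated: Opt3 beats it against every remaining column (P1: 4>1, P2: 3>2, P3: 2>0, P4: 7>6, P5: 8>6).
Firm B's strategy P3 is strictly dominated by P5 (Opt1: 8>5, Opt3: 4>3, Opt4: 6>1, Opt5: 7>3) and is removed.
For Firm A, Opt1 strictly dominates Opt4 on the remaining columns (P1: 8>2, P2: 8>5, P4: 5>3, P5: 6>2); eliminate Opt4.
Among the remaining strategies, none is strictly dominated by another pure strategy of the same player, so the elimination stops.
Surviving strategies — Firm A: {Opt1, Opt3, Opt5}; Firm B: {P1, P2, P4, P5}.

P1, P2, P4, P5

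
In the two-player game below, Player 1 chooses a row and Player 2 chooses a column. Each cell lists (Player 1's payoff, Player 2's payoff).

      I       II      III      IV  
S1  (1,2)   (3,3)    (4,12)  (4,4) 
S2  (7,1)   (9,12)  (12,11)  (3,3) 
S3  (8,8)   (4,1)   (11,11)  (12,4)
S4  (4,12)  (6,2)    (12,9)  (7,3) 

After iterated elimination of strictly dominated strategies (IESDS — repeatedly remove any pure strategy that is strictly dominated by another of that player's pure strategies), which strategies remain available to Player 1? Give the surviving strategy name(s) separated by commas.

Player 1's strategy S1 is strictly dominated by S3 (I: 8>1, II: 4>3, III: 11>4, IV: 12>4) and is removed.
Column IV is eliminated: III beats it against every remaining row (S2: 11>3, S3: 11>4, S4: 9>3).
Among the remaining strategies, none is strictly dominated by another pure strategy of the same player, so the elimination stops.
Surviving strategies — Player 1: {S2, S3, S4}; Player 2: {I, II, III}.

S2, S3, S4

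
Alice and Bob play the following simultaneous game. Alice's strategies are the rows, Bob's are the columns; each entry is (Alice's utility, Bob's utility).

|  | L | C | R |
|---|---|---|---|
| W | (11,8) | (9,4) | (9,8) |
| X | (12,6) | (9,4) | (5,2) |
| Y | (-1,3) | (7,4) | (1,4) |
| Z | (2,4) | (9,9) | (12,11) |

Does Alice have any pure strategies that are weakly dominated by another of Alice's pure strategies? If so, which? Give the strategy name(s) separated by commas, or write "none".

Y

Nothing dominates W: X at R (9>5); Y at L (11>-1); Z at L (11>2).
X is not dominated — it holds its own against W at L (12>11); Y at L (12>-1); Z at L (12>2).
Y: dominated, since W does at least as well everywhere (L: 11>-1, C: 9>7, R: 9>1).
Z: no other strategy beats it everywhere (W at R (12>9); X at R (12>5); Y at L (2>-1)).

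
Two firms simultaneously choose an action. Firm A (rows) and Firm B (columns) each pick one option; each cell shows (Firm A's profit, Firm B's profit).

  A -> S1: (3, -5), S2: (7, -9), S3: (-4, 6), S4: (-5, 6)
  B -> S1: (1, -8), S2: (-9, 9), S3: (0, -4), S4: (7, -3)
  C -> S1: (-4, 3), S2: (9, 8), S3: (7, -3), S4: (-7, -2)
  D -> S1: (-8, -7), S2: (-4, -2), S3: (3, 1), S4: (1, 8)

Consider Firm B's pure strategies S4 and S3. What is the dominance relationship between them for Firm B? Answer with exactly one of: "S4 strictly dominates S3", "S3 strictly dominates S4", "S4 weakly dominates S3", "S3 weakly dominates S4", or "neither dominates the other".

Compare S4 to S3 across each opponent action: A: 6=6, B: -3>-4, C: -2>-3, D: 8>1.
S4 is at least as good everywhere and strictly better somewhere (tied only at A), so S4 weakly but not strictly dominates S3.

S4 weakly dominates S3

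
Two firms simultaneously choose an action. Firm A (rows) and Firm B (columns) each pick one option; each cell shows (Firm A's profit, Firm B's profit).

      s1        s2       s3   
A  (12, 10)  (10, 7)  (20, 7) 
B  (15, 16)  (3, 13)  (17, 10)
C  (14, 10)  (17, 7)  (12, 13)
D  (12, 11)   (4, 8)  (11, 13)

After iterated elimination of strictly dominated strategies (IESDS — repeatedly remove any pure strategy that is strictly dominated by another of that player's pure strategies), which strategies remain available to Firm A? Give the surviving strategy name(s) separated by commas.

B

For Firm A, C strictly dominates D on the remaining columns (s1: 14>12, s2: 17>4, s3: 12>11); eliminate D.
For Firm B, s1 strictly dominates s2 on the remaining rows (A: 10>7, B: 16>13, C: 10>7); eliminate s2.
Firm A's strategy C is strictly dominated by B (s1: 15>14, s3: 17>12) and is removed.
For Firm B, s1 strictly dominates s3 on the remaining rows (A: 10>7, B: 16>10); eliminate s3.
For Firm A, B strictly dominates A on the remaining columns (s1: 15>12); eliminate A.
Among the remaining strategies, none is strictly dominated by another pure strategy of the same player, so the elimination stops.
Surviving strategies — Firm A: {B}; Firm B: {s1}.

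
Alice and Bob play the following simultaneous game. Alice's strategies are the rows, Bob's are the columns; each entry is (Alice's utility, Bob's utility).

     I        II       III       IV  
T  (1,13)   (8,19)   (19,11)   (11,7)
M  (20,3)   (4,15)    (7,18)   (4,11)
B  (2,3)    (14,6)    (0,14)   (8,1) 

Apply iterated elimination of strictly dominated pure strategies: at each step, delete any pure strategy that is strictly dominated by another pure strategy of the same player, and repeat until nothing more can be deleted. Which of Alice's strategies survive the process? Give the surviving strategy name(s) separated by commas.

Column I is eliminated: II beats it against every remaining row (T: 19>13, M: 15>3, B: 6>3).
Alice's strategy M is strictly dominated by T (II: 8>4, III: 19>7, IV: 11>4) and is removed.
Column IV is eliminated: II beats it against every remaining row (T: 19>7, B: 6>1).
Among the remaining strategies, none is strictly dominated by another pure strategy of the same player, so the elimination stops.
Surviving strategies — Alice: {T, B}; Bob: {II, III}.

T, B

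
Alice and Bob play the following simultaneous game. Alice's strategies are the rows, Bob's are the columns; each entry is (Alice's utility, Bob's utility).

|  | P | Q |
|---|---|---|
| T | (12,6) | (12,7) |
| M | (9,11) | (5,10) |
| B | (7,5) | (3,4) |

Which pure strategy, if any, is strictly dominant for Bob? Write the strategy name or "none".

P fails to dominate Q at T (6<7).
Q fails to dominate P at M (10<11).
No single strategy dominates all the others.

none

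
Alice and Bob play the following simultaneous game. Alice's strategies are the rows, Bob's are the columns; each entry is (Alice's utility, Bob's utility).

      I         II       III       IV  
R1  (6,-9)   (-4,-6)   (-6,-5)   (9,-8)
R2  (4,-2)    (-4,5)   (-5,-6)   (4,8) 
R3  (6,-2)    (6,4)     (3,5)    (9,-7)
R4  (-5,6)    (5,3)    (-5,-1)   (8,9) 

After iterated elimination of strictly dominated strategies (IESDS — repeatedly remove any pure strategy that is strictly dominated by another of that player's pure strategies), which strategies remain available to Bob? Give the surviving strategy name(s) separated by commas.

Row R2 is eliminated: R3 beats it against every remaining column (I: 6>4, II: 6>-4, III: 3>-5, IV: 9>4).
For Alice, R3 strictly dominates R4 on the remaining columns (I: 6>-5, II: 6>5, III: 3>-5, IV: 9>8); eliminate R4.
For Bob, II strictly dominates I on the remaining rows (R1: -6>-9, R3: 4>-2); eliminate I.
Bob's strategy II is strictly dominated by III (R1: -5>-6, R3: 5>4) and is removed.
Column IV is eliminated: III beats it against every remaining row (R1: -5>-8, R3: 5>-7).
Alice's strategy R1 is strictly dominated by R3 (III: 3>-6) and is removed.
Among the remaining strategies, none is strictly dominated by another pure strategy of the same player, so the elimination stops.
Surviving strategies — Alice: {R3}; Bob: {III}.

III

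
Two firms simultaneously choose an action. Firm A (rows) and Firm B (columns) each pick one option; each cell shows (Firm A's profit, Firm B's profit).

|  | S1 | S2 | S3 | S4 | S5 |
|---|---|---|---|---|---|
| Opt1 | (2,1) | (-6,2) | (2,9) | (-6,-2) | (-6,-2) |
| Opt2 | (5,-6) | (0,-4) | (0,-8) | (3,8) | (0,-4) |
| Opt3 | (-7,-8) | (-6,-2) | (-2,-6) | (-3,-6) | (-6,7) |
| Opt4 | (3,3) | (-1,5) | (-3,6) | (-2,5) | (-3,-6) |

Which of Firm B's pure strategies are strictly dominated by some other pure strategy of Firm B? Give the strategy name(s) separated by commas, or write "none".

S1

S1: dominated, since S2 does at least as well everywhere (Opt1: 2>1, Opt2: -4>-6, Opt3: -2>-8, Opt4: 5>3).
S2: no other strategy beats it everywhere (S1 at Opt1 (2>1); S3 at Opt2 (-4>-8); S4 at Opt1 (2>-2); S5 at Opt1 (2>-2)).
S3 is not dominated — it holds its own against S1 at Opt1 (9>1); S2 at Opt1 (9>2); S4 at Opt1 (9>-2); S5 at Opt1 (9>-2).
S4: no other strategy beats it everywhere (S1 at Opt2 (8>-6); S2 at Opt2 (8>-4); S3 at Opt2 (8>-8); S5 at Opt1 (-2=-2)).
S5: no other strategy beats it everywhere (S1 at Opt2 (-4>-6); S2 at Opt2 (-4=-4); S3 at Opt2 (-4>-8); S4 at Opt1 (-2=-2)).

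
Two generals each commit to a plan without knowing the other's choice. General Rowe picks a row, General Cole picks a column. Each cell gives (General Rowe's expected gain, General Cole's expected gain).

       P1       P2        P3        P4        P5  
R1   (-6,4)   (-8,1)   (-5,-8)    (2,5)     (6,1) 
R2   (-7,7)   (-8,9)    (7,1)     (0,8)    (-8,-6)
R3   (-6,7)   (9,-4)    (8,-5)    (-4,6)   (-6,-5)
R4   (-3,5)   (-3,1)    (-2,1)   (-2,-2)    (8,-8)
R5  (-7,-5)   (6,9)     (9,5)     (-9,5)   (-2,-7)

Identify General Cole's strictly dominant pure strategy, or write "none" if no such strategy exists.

P1 fails to dominate P2 at R2 (7<9).
P2 fails to dominate P1 at R1 (1<4).
P3 fails to dominate P1 at R1 (-8<4).
P4 fails to dominate P1 at R3 (6<7).
P5 fails to dominate P1 at R1 (1<4).
No single strategy dominates all the others.

none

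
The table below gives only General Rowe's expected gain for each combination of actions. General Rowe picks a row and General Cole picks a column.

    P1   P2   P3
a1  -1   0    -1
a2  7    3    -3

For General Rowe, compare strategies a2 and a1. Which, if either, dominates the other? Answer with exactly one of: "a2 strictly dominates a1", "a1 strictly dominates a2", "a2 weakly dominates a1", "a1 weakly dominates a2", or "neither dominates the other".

Compare a2 to a1 across each choice by General Cole: P1: 7>-1, P2: 3>0, P3: -3<-1.
a2 does better at P1, P2 but worse at P3; neither strategy dominates the other.

neither dominates the other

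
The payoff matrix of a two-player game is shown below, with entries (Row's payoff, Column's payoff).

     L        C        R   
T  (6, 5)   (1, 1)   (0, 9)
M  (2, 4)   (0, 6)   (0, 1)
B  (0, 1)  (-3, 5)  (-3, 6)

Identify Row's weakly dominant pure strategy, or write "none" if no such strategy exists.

T vs M: L: 6>2, C: 1>0, R: 0=0.
T vs B: L: 6>0, C: 1>-3, R: 0>-3.
T is at least as good as every other strategy against every opponent action, so it is weakly dominant.

T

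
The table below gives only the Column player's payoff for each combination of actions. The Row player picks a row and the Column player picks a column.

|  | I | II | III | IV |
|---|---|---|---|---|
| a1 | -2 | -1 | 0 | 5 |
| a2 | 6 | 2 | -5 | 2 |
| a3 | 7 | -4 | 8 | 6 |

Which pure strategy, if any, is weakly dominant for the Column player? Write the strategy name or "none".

none

I fails to dominate II at a1 (-2<-1).
II fails to dominate I at a2 (2<6).
III fails to dominate I at a2 (-5<6).
IV fails to dominate I at a2 (2<6).
No single strategy dominates all the others.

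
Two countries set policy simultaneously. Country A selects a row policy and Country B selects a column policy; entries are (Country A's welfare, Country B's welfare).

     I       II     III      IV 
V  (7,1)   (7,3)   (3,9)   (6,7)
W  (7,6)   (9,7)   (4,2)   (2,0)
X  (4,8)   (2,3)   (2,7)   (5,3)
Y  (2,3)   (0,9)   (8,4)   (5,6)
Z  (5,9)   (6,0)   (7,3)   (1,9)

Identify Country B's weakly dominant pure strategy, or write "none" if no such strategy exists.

I fails to dominate II at V (1<3).
II fails to dominate I at X (3<8).
III fails to dominate I at W (2<6).
IV fails to dominate I at W (0<6).
No single strategy dominates all the others.

none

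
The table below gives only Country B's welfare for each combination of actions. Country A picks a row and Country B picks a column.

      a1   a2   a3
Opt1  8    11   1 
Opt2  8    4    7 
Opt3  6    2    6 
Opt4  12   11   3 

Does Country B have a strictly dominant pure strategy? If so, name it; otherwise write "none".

none

a1 fails to dominate a2 at Opt1 (8<11).
a2 fails to dominate a1 at Opt2 (4<8).
a3 fails to dominate a1 at Opt1 (1<8).
No single strategy dominates all the others.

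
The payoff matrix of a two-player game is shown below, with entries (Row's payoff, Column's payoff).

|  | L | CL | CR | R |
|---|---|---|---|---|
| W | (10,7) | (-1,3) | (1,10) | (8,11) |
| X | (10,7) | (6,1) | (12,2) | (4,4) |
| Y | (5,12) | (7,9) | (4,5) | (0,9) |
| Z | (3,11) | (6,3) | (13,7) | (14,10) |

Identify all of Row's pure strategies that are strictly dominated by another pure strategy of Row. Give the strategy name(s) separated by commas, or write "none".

none

Nothing dominates W: X at L (10=10); Y at L (10>5); Z at L (10>3).
X is not dominated — it holds its own against W at L (10=10); Y at L (10>5); Z at L (10>3).
Y: no other strategy beats it everywhere (W at CL (7>-1); X at CL (7>6); Z at L (5>3)).
Nothing dominates Z: W at CL (6>-1); X at CL (6=6); Y at CR (13>4).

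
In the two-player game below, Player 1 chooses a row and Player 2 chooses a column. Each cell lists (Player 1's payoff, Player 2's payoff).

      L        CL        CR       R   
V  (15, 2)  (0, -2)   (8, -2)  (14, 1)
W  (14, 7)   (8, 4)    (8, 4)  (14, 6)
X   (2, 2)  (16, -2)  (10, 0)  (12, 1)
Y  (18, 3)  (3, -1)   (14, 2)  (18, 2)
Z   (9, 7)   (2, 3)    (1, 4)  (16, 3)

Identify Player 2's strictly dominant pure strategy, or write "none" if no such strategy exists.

L vs CL: V: 2>-2, W: 7>4, X: 2>-2, Y: 3>-1, Z: 7>3.
L vs CR: V: 2>-2, W: 7>4, X: 2>0, Y: 3>2, Z: 7>4.
L vs R: V: 2>1, W: 7>6, X: 2>1, Y: 3>2, Z: 7>3.
L strictly beats every other strategy against every opponent action, so it is strictly dominant.

L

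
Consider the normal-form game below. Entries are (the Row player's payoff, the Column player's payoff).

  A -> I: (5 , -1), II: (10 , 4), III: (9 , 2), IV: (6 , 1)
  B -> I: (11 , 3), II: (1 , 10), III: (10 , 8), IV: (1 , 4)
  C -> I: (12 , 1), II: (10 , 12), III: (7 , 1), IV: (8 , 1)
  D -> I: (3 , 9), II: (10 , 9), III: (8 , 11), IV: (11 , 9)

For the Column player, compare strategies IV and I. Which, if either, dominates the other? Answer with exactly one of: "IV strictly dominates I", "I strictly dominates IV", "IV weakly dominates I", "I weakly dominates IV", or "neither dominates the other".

Compare IV to I across every action of the Row player: A: 1>-1, B: 4>3, C: 1=1, D: 9=9.
IV is at least as good everywhere and strictly better somewhere (tied only at C, D), so IV weakly but not strictly dominates I.

IV weakly dominates I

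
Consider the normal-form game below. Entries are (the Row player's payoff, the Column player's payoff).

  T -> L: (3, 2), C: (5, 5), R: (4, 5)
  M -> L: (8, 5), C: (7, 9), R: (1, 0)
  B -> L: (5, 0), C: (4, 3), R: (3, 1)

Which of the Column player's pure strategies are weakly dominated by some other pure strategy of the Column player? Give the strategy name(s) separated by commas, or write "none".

C weakly dominates L — T: 5>2, M: 9>5, B: 3>0.
C is not dominated — it holds its own against L at T (5>2); R at M (9>0).
R is weakly dominated by C (T: 5=5, M: 9>0, B: 3>1).

L, R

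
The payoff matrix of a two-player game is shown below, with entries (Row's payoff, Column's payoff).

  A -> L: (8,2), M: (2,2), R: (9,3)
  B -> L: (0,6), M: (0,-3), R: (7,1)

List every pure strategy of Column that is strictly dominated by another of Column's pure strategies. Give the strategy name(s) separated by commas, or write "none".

M

L is not dominated — it holds its own against M at A (2=2); R at B (6>1).
M is strictly dominated by R (A: 3>2, B: 1>-3).
R is not dominated — it holds its own against L at A (3>2); M at A (3>2).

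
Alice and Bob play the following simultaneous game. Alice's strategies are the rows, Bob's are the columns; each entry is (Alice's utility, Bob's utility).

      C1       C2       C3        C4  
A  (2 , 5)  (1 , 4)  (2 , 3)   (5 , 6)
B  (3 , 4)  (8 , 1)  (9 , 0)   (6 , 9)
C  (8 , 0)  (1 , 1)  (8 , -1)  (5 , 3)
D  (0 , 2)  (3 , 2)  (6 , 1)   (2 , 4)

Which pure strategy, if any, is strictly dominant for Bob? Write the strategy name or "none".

C4 vs C1: A: 6>5, B: 9>4, C: 3>0, D: 4>2.
C4 vs C2: A: 6>4, B: 9>1, C: 3>1, D: 4>2.
C4 vs C3: A: 6>3, B: 9>0, C: 3>-1, D: 4>1.
C4 strictly beats every other strategy against every opponent action, so it is strictly dominant.

C4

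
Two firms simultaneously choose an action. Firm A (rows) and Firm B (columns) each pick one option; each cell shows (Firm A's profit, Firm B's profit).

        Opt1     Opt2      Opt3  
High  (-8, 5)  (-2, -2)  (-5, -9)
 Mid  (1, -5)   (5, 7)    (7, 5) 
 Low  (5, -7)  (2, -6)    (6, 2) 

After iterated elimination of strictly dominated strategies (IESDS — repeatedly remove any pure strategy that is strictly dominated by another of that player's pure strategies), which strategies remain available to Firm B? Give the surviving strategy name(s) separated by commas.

Opt2

Firm A's strategy High is strictly dominated by Mid (Opt1: 1>-8, Opt2: 5>-2, Opt3: 7>-5) and is removed.
For Firm B, Opt2 strictly dominates Opt1 on the remaining rows (Mid: 7>-5, Low: -6>-7); eliminate Opt1.
Firm A's strategy Low is strictly dominated by Mid (Opt2: 5>2, Opt3: 7>6) and is removed.
Firm B's strategy Opt3 is strictly dominated by Opt2 (Mid: 7>5) and is removed.
Among the remaining strategies, none is strictly dominated by another pure strategy of the same player, so the elimination stops.
Surviving strategies — Firm A: {Mid}; Firm B: {Opt2}.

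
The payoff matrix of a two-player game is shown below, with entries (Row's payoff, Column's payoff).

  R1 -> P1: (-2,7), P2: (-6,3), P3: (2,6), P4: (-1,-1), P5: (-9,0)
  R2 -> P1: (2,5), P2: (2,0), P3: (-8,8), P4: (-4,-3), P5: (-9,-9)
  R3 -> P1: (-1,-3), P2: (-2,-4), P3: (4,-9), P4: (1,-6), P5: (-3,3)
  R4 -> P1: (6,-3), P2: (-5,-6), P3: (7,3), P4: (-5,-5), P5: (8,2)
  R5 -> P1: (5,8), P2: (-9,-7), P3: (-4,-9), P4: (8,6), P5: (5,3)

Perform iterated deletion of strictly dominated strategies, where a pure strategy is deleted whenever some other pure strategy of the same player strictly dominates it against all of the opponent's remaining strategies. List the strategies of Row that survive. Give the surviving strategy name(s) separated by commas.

For Row, R3 strictly dominates R1 on the remaining columns (P1: -1>-2, P2: -2>-6, P3: 4>2, P4: 1>-1, P5: -3>-9); eliminate R1.
Column P2 is eliminated: P1 beats it against every remaining row (R2: 5>0, R3: -3>-4, R4: -3>-6, R5: 8>-7).
Row R2 is eliminated: R5 beats it against every remaining column (P1: 5>2, P3: -4>-8, P4: 8>-4, P5: 5>-9).
For Column, P1 strictly dominates P4 on the remaining rows (R3: -3>-6, R4: -3>-5, R5: 8>6); eliminate P4.
Row's strategy R3 is strictly dominated by R4 (P1: 6>-1, P3: 7>4, P5: 8>-3) and is removed.
Row's strategy R5 is strictly dominated by R4 (P1: 6>5, P3: 7>-4, P5: 8>5) and is removed.
Column P1 is eliminated: P3 beats it against every remaining row (R4: 3>-3).
Column P5 is eliminated: P3 beats it against every remaining row (R4: 3>2).
Among the remaining strategies, none is strictly dominated by another pure strategy of the same player, so the elimination stops.
Surviving strategies — Row: {R4}; Column: {P3}.

R4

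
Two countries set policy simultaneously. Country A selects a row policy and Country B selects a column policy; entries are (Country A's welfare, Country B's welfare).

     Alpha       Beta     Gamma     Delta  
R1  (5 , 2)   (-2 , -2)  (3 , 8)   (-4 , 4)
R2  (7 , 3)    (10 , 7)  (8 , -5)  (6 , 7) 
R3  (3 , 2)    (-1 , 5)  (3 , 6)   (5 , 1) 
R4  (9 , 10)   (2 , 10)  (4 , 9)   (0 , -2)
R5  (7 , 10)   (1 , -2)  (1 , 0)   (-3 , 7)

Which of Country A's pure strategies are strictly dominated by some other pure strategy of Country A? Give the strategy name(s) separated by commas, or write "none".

R1 is strictly dominated by R2 (Alpha: 7>5, Beta: 10>-2, Gamma: 8>3, Delta: 6>-4).
Nothing dominates R2: R1 at Alpha (7>5); R3 at Alpha (7>3); R4 at Beta (10>2); R5 at Alpha (7=7).
R2 strictly dominates R3 — Alpha: 7>3, Beta: 10>-1, Gamma: 8>3, Delta: 6>5.
R4: no other strategy beats it everywhere (R1 at Alpha (9>5); R2 at Alpha (9>7); R3 at Alpha (9>3); R5 at Alpha (9>7)).
R4 strictly dominates R5 — Alpha: 9>7, Beta: 2>1, Gamma: 4>1, Delta: 0>-3.

R1, R3, R5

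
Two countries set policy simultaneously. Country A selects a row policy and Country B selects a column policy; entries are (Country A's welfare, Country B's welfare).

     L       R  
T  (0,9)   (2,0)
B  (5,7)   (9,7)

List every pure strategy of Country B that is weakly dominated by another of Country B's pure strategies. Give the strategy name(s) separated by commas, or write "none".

R

L: no other strategy beats it everywhere (R at T (9>0)).
R: dominated, since L does at least as well everywhere (T: 9>0, B: 7=7).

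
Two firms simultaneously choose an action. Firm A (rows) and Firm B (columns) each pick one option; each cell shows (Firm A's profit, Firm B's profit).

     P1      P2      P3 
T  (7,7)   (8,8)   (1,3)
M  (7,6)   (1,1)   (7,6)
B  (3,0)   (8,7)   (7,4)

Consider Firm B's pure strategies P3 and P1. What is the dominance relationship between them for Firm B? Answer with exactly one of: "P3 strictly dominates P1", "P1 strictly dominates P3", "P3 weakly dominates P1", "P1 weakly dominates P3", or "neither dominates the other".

P3's payoffs vs P1's, by Firm A's action — T: 3<7, M: 6=6, B: 4>0.
P3 does better at B but worse at T; neither strategy dominates the other.

neither dominates the other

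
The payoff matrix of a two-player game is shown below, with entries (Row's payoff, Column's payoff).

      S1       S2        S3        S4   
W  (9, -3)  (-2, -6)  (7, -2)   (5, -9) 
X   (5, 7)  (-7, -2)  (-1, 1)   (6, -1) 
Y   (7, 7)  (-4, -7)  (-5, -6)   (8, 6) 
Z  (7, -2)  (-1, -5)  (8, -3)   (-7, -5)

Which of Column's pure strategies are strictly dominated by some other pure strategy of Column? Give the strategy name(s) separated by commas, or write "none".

S2, S4

Nothing dominates S1: S2 at W (-3>-6); S3 at X (7>1); S4 at W (-3>-9).
S1 strictly dominates S2 — W: -3>-6, X: 7>-2, Y: 7>-7, Z: -2>-5.
S3: no other strategy beats it everywhere (S1 at W (-2>-3); S2 at W (-2>-6); S4 at W (-2>-9)).
S1 strictly dominates S4 — W: -3>-9, X: 7>-1, Y: 7>6, Z: -2>-5.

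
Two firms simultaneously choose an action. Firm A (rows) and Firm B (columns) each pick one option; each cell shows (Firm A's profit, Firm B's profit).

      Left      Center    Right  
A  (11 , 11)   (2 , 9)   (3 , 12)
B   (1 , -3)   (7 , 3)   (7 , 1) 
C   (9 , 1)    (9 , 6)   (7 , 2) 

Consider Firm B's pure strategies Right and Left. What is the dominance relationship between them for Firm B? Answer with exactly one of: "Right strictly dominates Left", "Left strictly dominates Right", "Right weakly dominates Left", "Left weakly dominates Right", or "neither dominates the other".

Right's payoffs vs Left's, by Firm A's action — A: 12>11, B: 1>-3, C: 2>1.
Right gives a strictly higher payoff against every action of Firm A, so Right strictly dominates Left.

Right strictly dominates Left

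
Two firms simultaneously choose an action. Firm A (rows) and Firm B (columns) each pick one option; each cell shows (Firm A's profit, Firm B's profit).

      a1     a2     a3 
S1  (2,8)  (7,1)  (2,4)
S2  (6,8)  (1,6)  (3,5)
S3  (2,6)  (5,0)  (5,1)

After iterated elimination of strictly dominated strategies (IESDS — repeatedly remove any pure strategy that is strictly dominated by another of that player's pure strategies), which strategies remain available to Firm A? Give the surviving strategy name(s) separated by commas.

For Firm B, a1 strictly dominates a2 on the remaining rows (S1: 8>1, S2: 8>6, S3: 6>0); eliminate a2.
For Firm A, S2 strictly dominates S1 on the remaining columns (a1: 6>2, a3: 3>2); eliminate S1.
Firm B's strategy a3 is strictly dominated by a1 (S2: 8>5, S3: 6>1) and is removed.
Firm A's strategy S3 is strictly dominated by S2 (a1: 6>2) and is removed.
Among the remaining strategies, none is strictly dominated by another pure strategy of the same player, so the elimination stops.
Surviving strategies — Firm A: {S2}; Firm B: {a1}.

S2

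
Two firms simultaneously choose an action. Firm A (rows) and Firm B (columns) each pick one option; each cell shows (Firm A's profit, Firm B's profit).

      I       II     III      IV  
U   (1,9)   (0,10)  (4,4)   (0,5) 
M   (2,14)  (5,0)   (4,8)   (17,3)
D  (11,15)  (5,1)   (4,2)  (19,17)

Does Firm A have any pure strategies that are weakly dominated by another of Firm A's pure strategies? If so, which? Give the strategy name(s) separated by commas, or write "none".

U: dominated, since M does at least as well everywhere (I: 2>1, II: 5>0, III: 4=4, IV: 17>0).
M is weakly dominated by D (I: 11>2, II: 5=5, III: 4=4, IV: 19>17).
D is not dominated — it holds its own against U at I (11>1); M at I (11>2).

U, M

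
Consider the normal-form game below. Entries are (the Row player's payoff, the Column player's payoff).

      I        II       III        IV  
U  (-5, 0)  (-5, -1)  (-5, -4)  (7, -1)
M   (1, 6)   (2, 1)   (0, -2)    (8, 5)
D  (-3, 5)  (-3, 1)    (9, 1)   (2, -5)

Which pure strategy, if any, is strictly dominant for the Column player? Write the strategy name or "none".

I vs II: U: 0>-1, M: 6>1, D: 5>1.
I vs III: U: 0>-4, M: 6>-2, D: 5>1.
I vs IV: U: 0>-1, M: 6>5, D: 5>-5.
I strictly beats every other strategy against every opponent action, so it is strictly dominant.

I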